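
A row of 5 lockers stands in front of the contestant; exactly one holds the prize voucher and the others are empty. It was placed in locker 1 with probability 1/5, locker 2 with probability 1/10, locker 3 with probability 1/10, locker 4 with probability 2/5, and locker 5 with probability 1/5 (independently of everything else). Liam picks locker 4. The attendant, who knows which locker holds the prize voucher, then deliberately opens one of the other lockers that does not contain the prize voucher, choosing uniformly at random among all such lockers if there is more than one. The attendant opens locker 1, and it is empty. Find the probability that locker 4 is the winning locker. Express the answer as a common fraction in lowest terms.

Consider each possible location of the prize voucher in turn.
If it is in locker 1 (prior 1/5): the attendant opened locker 1, so this case is ruled out; weight (1/5)·0 = 0.
If it is in either of lockers 2 and 3 (prior 1/10 each): the attendant has 3 equally likely choices, so probability 1/3; weight (1/10)·(1/3) = 1/30 each.
If it is in locker 4 (prior 2/5): the attendant has 4 equally likely choices, so probability 1/4; weight (2/5)·(1/4) = 1/10.
If it is in locker 5 (prior 1/5): the attendant has 3 equally likely choices, so probability 1/3; weight (1/5)·(1/3) = 1/15.
The weights sum to 7/30.
So P(the prize voucher in locker 4 | the attendant opened locker 1) = (1/10) / (7/30) = 3/7.

3/7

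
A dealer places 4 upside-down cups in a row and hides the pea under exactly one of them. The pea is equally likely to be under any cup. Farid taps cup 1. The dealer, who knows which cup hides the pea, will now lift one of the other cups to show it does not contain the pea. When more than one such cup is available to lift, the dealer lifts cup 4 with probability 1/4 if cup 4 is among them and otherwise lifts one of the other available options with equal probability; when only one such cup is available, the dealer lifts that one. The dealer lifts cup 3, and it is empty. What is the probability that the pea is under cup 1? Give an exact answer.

Condition on the true location of the pea.
If it is under cup 1 (prior 1/4): cup 4 is available but not opened; cup 3 gets probability (1 − 1/4)/2 = 3/8; weight (1/4)·(3/8) = 3/32.
If it is under cup 2 (prior 1/4): cup 4 is available but not opened, probability 3/4; weight (1/4)·(3/4) = 3/16.
If it is under cup 3 (prior 1/4): the dealer opened cup 3, so this case is ruled out; weight (1/4)·0 = 0.
If it is under cup 4 (prior 1/4): cup 4 holds the prize so is unavailable; the dealer chooses uniformly among the 2 others, probability 1/2; weight (1/4)·(1/2) = 1/8.
The weights sum to 13/32.
So P(the pea under cup 1 | the dealer opened cup 3) = (3/32) / (13/32) = 3/13.

3/13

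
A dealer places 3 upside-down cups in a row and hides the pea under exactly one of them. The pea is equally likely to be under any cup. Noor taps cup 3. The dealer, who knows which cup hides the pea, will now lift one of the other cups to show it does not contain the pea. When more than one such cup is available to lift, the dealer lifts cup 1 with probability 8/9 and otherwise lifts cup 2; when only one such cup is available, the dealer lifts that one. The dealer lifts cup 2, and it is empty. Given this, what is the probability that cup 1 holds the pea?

9/10

Condition on the true location of the pea.
If it is under cup 1 (prior 1/3): only cup 2 is available, probability 1; weight (1/3)·1 = 1/3.
If it is under cup 2 (prior 1/3): the dealer opened cup 2, so this case is ruled out; weight (1/3)·0 = 0.
If it is under cup 3 (prior 1/3): cup 1 is available but not opened, probability 1/9; weight (1/3)·(1/9) = 1/27.
The weights sum to 10/27.
So P(the pea under cup 1 | the dealer opened cup 2) = (1/3) / (10/27) = 9/10.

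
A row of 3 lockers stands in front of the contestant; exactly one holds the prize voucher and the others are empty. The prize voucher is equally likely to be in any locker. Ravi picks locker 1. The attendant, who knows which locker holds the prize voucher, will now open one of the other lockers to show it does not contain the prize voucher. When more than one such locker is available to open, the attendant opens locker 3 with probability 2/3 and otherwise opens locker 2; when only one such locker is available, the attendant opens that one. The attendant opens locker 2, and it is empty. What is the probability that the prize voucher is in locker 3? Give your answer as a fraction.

Consider each possible location of the prize voucher in turn.
If it is in locker 1 (prior 1/3): locker 3 is available but not opened, probability 1/3; weight (1/3)·(1/3) = 1/9.
If it is in locker 2 (prior 1/3): the attendant opened locker 2, so this case is ruled out; weight (1/3)·0 = 0.
If it is in locker 3 (prior 1/3): only locker 2 is available, probability 1; weight (1/3)·1 = 1/3.
The weights sum to 4/9.
So P(the prize voucher in locker 3 | the attendant opened locker 2) = (1/3) / (4/9) = 3/4.

3/4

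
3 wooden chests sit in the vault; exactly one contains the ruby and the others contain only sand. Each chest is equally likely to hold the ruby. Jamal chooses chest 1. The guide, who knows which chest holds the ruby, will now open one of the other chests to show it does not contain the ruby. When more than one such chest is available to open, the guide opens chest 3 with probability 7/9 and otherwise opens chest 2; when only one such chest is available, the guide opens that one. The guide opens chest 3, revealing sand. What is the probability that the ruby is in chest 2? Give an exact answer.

9/16

Consider each possible location of the ruby in turn.
If it is in chest 1 (prior 1/3): chest 3 is available, opened with probability 7/9; weight (1/3)·(7/9) = 7/27.
If it is in chest 2 (prior 1/3): only chest 3 is available, probability 1; weight (1/3)·1 = 1/3.
If it is in chest 3 (prior 1/3): the guide opened chest 3, so this case is ruled out; weight (1/3)·0 = 0.
The weights sum to 16/27.
So P(the ruby in chest 2 | the guide opened chest 3) = (1/3) / (16/27) = 9/16.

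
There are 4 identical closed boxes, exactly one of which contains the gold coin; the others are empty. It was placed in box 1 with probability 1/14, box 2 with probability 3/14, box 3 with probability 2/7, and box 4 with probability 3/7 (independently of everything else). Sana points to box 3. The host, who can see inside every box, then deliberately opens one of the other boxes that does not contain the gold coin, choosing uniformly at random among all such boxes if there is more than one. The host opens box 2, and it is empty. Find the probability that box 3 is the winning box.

Consider each possible location of the gold coin in turn.
If it is in box 1 (prior 1/14): the host has 2 equally likely choices, so probability 1/2; weight (1/14)·(1/2) = 1/28.
If it is in box 2 (prior 3/14): the host opened box 2, so this case is ruled out; weight (3/14)·0 = 0.
If it is in box 3 (prior 2/7): the host has 3 equally likely choices, so probability 1/3; weight (2/7)·(1/3) = 2/21.
If it is in box 4 (prior 3/7): the host has 2 equally likely choices, so probability 1/2; weight (3/7)·(1/2) = 3/14.
The weights sum to 29/84.
So P(the gold coin in box 3 | the host opened box 2) = (2/21) / (29/84) = 8/29.

8/29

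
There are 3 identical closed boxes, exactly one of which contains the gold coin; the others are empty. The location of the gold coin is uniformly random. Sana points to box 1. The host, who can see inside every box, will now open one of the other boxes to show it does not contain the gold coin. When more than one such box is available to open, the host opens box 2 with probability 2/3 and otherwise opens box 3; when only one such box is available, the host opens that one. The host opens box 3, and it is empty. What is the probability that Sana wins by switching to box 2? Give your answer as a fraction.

Consider each possible location of the gold coin in turn.
If it is in box 1 (prior 1/3): box 2 is available but not opened, probability 1/3; weight (1/3)·(1/3) = 1/9.
If it is in box 2 (prior 1/3): only box 3 is available, probability 1; weight (1/3)·1 = 1/3.
If it is in box 3 (prior 1/3): the host opened box 3, so this case is ruled out; weight (1/3)·0 = 0.
The weights sum to 4/9.
So P(the gold coin in box 2 | the host opened box 3) = (1/3) / (4/9) = 3/4.

3/4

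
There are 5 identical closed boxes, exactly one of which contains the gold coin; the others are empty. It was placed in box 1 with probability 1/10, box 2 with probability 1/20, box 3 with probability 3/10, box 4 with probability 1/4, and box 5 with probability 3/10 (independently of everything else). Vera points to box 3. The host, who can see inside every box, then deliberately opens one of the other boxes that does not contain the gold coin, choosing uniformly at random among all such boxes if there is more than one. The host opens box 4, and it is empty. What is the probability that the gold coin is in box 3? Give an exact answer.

1/3

Apply Bayes' rule, conditioning on where the gold coin actually is.
If it is in box 1 (prior 1/10): the host has 3 equally likely choices, so probability 1/3; weight (1/10)·(1/3) = 1/30.
If it is in box 2 (prior 1/20): the host has 3 equally likely choices, so probability 1/3; weight (1/20)·(1/3) = 1/60.
If it is in box 3 (prior 3/10): the host has 4 equally likely choices, so probability 1/4; weight (3/10)·(1/4) = 3/40.
If it is in box 4 (prior 1/4): the host opened box 4, so this case is ruled out; weight (1/4)·0 = 0.
If it is in box 5 (prior 3/10): the host has 3 equally likely choices, so probability 1/3; weight (3/10)·(1/3) = 1/10.
The weights sum to 9/40.
So P(the gold coin in box 3 | the host opened box 4) = (3/40) / (9/40) = 1/3.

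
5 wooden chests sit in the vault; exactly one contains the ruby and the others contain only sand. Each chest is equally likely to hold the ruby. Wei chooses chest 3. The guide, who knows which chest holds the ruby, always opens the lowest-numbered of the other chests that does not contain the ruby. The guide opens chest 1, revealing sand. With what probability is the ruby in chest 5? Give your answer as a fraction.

Apply Bayes' rule, conditioning on where the ruby actually is.
If it is in chest 1 (prior 1/5): the guide opened chest 1, so this case is ruled out; weight (1/5)·0 = 0.
If it is in any of chests 2, 3, 4, and 5 (prior 1/5 each): chest 1 is the lowest-numbered option available, probability 1; weight (1/5)·1 = 1/5 each.
The weights sum to 4/5.
So P(the ruby in chest 5 | the guide opened chest 1) = (1/5) / (4/5) = 1/4.

1/4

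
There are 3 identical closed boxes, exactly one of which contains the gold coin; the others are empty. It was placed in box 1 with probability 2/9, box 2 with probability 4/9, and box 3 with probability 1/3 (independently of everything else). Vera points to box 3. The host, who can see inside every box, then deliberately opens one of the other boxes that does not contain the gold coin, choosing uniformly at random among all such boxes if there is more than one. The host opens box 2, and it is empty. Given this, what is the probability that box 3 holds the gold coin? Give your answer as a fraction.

Condition on the true location of the gold coin.
If it is in box 1 (prior 2/9): the host has no choice, probability 1; weight (2/9)·1 = 2/9.
If it is in box 2 (prior 4/9): the host opened box 2, so this case is ruled out; weight (4/9)·0 = 0.
If it is in box 3 (prior 1/3): the host has 2 equally likely choices, so probability 1/2; weight (1/3)·(1/2) = 1/6.
The weights sum to 7/18.
So P(the gold coin in box 3 | the host opened box 2) = (1/6) / (7/18) = 3/7.

3/7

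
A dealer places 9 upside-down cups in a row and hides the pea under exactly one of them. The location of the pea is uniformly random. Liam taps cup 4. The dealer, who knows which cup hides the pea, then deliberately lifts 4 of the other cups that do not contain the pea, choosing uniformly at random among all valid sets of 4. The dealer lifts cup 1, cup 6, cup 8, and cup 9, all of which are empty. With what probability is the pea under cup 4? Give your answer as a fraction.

1/9

Consider each possible location of the pea in turn.
If it is under any of cups 1, 6, 8, and 9 (prior 1/9 each): that cup was opened and seen not to hold the prize — ruled out; weight (1/9)·0 = 0 each.
If it is under any of cups 2, 3, 5, and 7 (prior 1/9 each): the dealer has 35 equally likely choices, so probability 1/35; weight (1/9)·(1/35) = 1/315 each.
If it is under cup 4 (prior 1/9): the dealer has 70 equally likely choices, so probability 1/70; weight (1/9)·(1/70) = 1/630.
The weights sum to 1/70.
So P(the pea under cup 4 | the dealer opened cup 1, cup 6, cup 8, and cup 9) = (1/630) / (1/70) = 1/9.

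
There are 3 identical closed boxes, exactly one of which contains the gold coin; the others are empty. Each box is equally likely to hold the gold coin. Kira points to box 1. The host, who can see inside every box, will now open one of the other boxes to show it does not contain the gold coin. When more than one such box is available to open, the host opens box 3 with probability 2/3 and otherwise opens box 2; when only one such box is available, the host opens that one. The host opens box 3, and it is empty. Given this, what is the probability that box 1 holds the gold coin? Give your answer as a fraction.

Apply Bayes' rule, conditioning on where the gold coin actually is.
If it is in box 1 (prior 1/3): box 3 is available, opened with probability 2/3; weight (1/3)·(2/3) = 2/9.
If it is in box 2 (prior 1/3): only box 3 is available, probability 1; weight (1/3)·1 = 1/3.
If it is in box 3 (prior 1/3): the host opened box 3, so this case is ruled out; weight (1/3)·0 = 0.
The weights sum to 5/9.
So P(the gold coin in box 1 | the host opened box 3) = (2/9) / (5/9) = 2/5.

2/5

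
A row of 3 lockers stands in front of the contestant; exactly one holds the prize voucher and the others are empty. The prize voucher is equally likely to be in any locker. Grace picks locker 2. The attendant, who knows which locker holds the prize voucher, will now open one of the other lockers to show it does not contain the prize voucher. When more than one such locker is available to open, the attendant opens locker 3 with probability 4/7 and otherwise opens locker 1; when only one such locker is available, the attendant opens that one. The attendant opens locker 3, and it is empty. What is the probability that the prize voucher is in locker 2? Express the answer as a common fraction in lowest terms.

Condition on the true location of the prize voucher.
If it is in locker 1 (prior 1/3): only locker 3 is available, probability 1; weight (1/3)·1 = 1/3.
If it is in locker 2 (prior 1/3): locker 3 is available, opened with probability 4/7; weight (1/3)·(4/7) = 4/21.
If it is in locker 3 (prior 1/3): the attendant opened locker 3, so this case is ruled out; weight (1/3)·0 = 0.
The weights sum to 11/21.
So P(the prize voucher in locker 2 | the attendant opened locker 3) = (4/21) / (11/21) = 4/11.

4/11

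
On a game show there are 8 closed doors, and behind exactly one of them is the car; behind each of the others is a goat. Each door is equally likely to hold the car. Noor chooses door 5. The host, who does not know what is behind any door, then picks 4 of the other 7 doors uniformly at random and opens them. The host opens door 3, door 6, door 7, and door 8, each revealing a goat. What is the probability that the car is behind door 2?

Because the host chose which doors to open without knowing where the car is, the choice is independent of the prize location. Learning that none of the 4 opened doors holds the car simply rules out those 4 locations and leaves the remaining 4 doors still equally likely by symmetry.
So P(the car behind door 2) = 1/4.

1/4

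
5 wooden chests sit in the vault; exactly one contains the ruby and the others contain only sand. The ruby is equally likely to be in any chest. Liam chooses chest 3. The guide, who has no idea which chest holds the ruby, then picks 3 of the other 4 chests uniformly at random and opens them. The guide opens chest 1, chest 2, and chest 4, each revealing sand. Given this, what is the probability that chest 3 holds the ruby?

Apply Bayes' rule, conditioning on where the ruby actually is.
If it is in any of chests 1, 2, and 4 (prior 1/5 each): that chest was opened and seen not to hold the prize — ruled out; weight (1/5)·0 = 0 each.
If it is in either of chests 3 and 5 (prior 1/5 each): the guide picks exactly this set with probability 1/4 regardless, and none is the prize; weight (1/5)·(1/4) = 1/20 each.
The weights sum to 1/10.
So P(the ruby in chest 3 | the guide opened chest 1, chest 2, and chest 4) = (1/20) / (1/10) = 1/2.

1/2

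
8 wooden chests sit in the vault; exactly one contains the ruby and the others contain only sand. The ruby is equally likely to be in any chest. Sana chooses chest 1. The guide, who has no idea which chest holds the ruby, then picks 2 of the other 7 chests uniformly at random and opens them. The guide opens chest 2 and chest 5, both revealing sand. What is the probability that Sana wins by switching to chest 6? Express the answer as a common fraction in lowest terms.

Because the guide chose which chests to open without knowing where the ruby is, the choice is independent of the prize location. Learning that none of the 2 opened chests holds the ruby simply rules out those 2 locations and leaves the remaining 6 chests still equally likely by symmetry.
So P(the ruby in chest 6) = 1/6.

1/6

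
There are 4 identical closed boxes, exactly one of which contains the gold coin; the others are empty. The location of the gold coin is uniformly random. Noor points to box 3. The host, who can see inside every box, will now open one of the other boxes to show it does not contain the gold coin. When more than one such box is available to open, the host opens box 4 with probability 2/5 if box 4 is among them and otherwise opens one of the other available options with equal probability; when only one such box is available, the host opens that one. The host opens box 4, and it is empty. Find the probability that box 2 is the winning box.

1/3

Consider each possible location of the gold coin in turn.
If it is in any of boxes 1, 2, and 3 (prior 1/4 each): box 4 is available, opened with probability 2/5; weight (1/4)·(2/5) = 1/10 each.
If it is in box 4 (prior 1/4): the host opened box 4, so this case is ruled out; weight (1/4)·0 = 0.
The weights sum to 3/10.
So P(the gold coin in box 2 | the host opened box 4) = (1/10) / (3/10) = 1/3.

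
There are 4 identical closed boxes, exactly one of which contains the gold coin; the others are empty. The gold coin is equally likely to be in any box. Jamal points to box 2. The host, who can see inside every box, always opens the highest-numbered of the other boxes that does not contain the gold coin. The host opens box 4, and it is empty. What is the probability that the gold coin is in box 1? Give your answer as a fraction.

Consider each possible location of the gold coin in turn.
If it is in any of boxes 1, 2, and 3 (prior 1/4 each): box 4 is the highest-numbered option available, probability 1; weight (1/4)·1 = 1/4 each.
If it is in box 4 (prior 1/4): the host opened box 4, so this case is ruled out; weight (1/4)·0 = 0.
The weights sum to 3/4.
So P(the gold coin in box 1 | the host opened box 4) = (1/4) / (3/4) = 1/3.

1/3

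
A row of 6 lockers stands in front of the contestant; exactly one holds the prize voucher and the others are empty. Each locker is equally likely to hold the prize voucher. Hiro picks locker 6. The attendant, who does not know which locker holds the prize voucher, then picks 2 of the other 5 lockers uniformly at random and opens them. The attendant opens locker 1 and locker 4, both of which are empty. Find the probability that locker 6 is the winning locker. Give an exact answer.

1/4

Condition on the true location of the prize voucher.
If it is in either of lockers 1 and 4 (prior 1/6 each): that locker was opened and seen not to hold the prize — ruled out; weight (1/6)·0 = 0 each.
If it is in any of lockers 2, 3, 5, and 6 (prior 1/6 each): the attendant picks exactly this set with probability 1/10 regardless, and none is the prize; weight (1/6)·(1/10) = 1/60 each.
The weights sum to 1/15.
So P(the prize voucher in locker 6 | the attendant opened locker 1 and locker 4) = (1/60) / (1/15) = 1/4.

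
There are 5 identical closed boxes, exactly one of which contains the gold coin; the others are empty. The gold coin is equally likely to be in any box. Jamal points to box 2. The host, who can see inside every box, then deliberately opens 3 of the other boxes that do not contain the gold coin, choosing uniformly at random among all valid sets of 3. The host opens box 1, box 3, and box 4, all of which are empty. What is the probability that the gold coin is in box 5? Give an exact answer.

4/5

Apply Bayes' rule, conditioning on where the gold coin actually is.
If it is in any of boxes 1, 3, and 4 (prior 1/5 each): that box was opened and seen not to hold the prize — ruled out; weight (1/5)·0 = 0 each.
If it is in box 2 (prior 1/5): the host has 4 equally likely choices, so probability 1/4; weight (1/5)·(1/4) = 1/20.
If it is in box 5 (prior 1/5): the host has no choice, probability 1; weight (1/5)·1 = 1/5.
The weights sum to 1/4.
So P(the gold coin in box 5 | the host opened box 1, box 3, and box 4) = (1/5) / (1/4) = 4/5.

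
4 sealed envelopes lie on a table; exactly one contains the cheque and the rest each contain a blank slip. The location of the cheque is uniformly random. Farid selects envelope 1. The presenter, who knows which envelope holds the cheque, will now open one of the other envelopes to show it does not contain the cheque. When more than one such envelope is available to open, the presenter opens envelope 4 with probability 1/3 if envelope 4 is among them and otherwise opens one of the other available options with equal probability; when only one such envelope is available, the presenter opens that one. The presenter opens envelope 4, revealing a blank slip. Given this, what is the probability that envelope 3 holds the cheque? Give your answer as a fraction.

Apply Bayes' rule, conditioning on where the cheque actually is.
If it is in any of envelopes 1, 2, and 3 (prior 1/4 each): envelope 4 is available, opened with probability 1/3; weight (1/4)·(1/3) = 1/12 each.
If it is in envelope 4 (prior 1/4): the presenter opened envelope 4, so this case is ruled out; weight (1/4)·0 = 0.
The weights sum to 1/4.
So P(the cheque in envelope 3 | the presenter opened envelope 4) = (1/12) / (1/4) = 1/3.

1/3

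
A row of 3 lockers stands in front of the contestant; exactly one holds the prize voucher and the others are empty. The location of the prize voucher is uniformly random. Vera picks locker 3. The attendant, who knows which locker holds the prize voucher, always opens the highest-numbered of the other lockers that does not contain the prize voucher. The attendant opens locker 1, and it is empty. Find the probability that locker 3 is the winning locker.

0

Consider each possible location of the prize voucher in turn.
If it is in locker 1 (prior 1/3): the attendant opened locker 1, so this case is ruled out; weight (1/3)·0 = 0.
If it is in locker 2 (prior 1/3): locker 1 is the highest-numbered option available, probability 1; weight (1/3)·1 = 1/3.
If it is in locker 3 (prior 1/3): the attendant would have opened locker 2 instead, probability 0; weight (1/3)·0 = 0.
The weights sum to 1/3.
So P(the prize voucher in locker 3 | the attendant opened locker 1) = 0 / (1/3) = 0.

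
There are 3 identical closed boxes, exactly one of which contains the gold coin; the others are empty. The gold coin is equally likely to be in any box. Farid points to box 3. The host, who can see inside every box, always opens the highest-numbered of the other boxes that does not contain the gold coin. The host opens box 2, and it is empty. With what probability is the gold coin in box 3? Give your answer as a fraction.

1/2

Apply Bayes' rule, conditioning on where the gold coin actually is.
If it is in either of boxes 1 and 3 (prior 1/3 each): box 2 is the highest-numbered option available, probability 1; weight (1/3)·1 = 1/3 each.
If it is in box 2 (prior 1/3): the host opened box 2, so this case is ruled out; weight (1/3)·0 = 0.
The weights sum to 2/3.
So P(the gold coin in box 3 | the host opened box 2) = (1/3) / (2/3) = 1/2.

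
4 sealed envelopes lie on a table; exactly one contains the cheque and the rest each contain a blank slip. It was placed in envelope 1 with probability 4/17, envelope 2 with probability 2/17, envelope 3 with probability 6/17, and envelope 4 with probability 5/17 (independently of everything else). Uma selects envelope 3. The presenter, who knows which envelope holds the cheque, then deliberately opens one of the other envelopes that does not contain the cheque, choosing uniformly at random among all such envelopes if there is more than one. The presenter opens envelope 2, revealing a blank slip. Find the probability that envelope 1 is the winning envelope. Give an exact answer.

4/13

Consider each possible location of the cheque in turn.
If it is in envelope 1 (prior 4/17): the presenter has 2 equally likely choices, so probability 1/2; weight (4/17)·(1/2) = 2/17.
If it is in envelope 2 (prior 2/17): the presenter opened envelope 2, so this case is ruled out; weight (2/17)·0 = 0.
If it is in envelope 3 (prior 6/17): the presenter has 3 equally likely choices, so probability 1/3; weight (6/17)·(1/3) = 2/17.
If it is in envelope 4 (prior 5/17): the presenter has 2 equally likely choices, so probability 1/2; weight (5/17)·(1/2) = 5/34.
The weights sum to 13/34.
So P(the cheque in envelope 1 | the presenter opened envelope 2) = (2/17) / (13/34) = 4/13.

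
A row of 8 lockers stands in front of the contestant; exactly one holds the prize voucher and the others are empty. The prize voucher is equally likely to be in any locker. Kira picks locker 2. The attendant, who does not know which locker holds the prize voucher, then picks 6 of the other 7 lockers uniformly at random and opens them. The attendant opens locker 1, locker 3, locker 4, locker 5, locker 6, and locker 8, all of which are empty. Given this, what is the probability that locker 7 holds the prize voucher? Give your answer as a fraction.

1/2

Consider each possible location of the prize voucher in turn.
If it is in any of lockers 1, 3, 4, 5, 6, and 8 (prior 1/8 each): that locker was opened and seen not to hold the prize — ruled out; weight (1/8)·0 = 0 each.
If it is in either of lockers 2 and 7 (prior 1/8 each): the attendant picks exactly this set with probability 1/7 regardless, and none is the prize; weight (1/8)·(1/7) = 1/56 each.
The weights sum to 1/28.
So P(the prize voucher in locker 7 | the attendant opened locker 1, locker 3, locker 4, locker 5, locker 6, and locker 8) = (1/56) / (1/28) = 1/2.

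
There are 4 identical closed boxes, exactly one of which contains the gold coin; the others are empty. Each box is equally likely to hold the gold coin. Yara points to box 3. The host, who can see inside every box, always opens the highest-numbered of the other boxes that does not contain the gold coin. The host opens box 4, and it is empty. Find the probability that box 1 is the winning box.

Apply Bayes' rule, conditioning on where the gold coin actually is.
If it is in any of boxes 1, 2, and 3 (prior 1/4 each): box 4 is the highest-numbered option available, probability 1; weight (1/4)·1 = 1/4 each.
If it is in box 4 (prior 1/4): the host opened box 4, so this case is ruled out; weight (1/4)·0 = 0.
The weights sum to 3/4.
So P(the gold coin in box 1 | the host opened box 4) = (1/4) / (3/4) = 1/3.

1/3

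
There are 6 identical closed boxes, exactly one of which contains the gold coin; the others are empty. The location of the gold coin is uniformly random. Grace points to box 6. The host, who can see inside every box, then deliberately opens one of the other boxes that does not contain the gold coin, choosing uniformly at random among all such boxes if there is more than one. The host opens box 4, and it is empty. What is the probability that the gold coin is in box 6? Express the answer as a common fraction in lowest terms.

Condition on the true location of the gold coin.
If it is in any of boxes 1, 2, 3, and 5 (prior 1/6 each): the host has 4 equally likely choices, so probability 1/4; weight (1/6)·(1/4) = 1/24 each.
If it is in box 4 (prior 1/6): the host opened box 4, so this case is ruled out; weight (1/6)·0 = 0.
If it is in box 6 (prior 1/6): the host has 5 equally likely choices, so probability 1/5; weight (1/6)·(1/5) = 1/30.
The weights sum to 1/5.
So P(the gold coin in box 6 | the host opened box 4) = (1/30) / (1/5) = 1/6.

1/6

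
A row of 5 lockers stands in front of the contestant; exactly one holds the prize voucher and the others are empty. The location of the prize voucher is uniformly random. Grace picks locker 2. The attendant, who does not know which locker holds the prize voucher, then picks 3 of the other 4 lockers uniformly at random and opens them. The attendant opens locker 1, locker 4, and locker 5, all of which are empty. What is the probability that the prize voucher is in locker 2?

Consider each possible location of the prize voucher in turn.
If it is in any of lockers 1, 4, and 5 (prior 1/5 each): that locker was opened and seen not to hold the prize — ruled out; weight (1/5)·0 = 0 each.
If it is in either of lockers 2 and 3 (prior 1/5 each): the attendant picks exactly this set with probability 1/4 regardless, and none is the prize; weight (1/5)·(1/4) = 1/20 each.
The weights sum to 1/10.
So P(the prize voucher in locker 2 | the attendant opened locker 1, locker 4, and locker 5) = (1/20) / (1/10) = 1/2.

1/2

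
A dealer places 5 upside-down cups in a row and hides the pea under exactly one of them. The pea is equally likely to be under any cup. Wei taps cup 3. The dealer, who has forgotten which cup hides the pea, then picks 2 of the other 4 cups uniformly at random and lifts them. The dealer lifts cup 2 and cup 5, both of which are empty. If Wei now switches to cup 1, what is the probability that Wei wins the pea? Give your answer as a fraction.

1/3

Apply Bayes' rule, conditioning on where the pea actually is.
If it is under any of cups 1, 3, and 4 (prior 1/5 each): the dealer picks exactly this set with probability 1/6 regardless, and none is the prize; weight (1/5)·(1/6) = 1/30 each.
If it is under either of cups 2 and 5 (prior 1/5 each): that cup was opened and seen not to hold the prize — ruled out; weight (1/5)·0 = 0 each.
The weights sum to 1/10.
So P(the pea under cup 1 | the dealer opened cup 2 and cup 5) = (1/30) / (1/10) = 1/3.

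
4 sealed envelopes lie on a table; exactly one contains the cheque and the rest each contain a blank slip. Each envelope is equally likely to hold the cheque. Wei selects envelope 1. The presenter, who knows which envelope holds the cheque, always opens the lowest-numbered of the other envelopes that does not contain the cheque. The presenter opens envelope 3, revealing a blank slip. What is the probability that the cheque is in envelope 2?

Condition on the true location of the cheque.
If it is in either of envelopes 1 and 4 (prior 1/4 each): the presenter would have opened envelope 2 instead, probability 0; weight (1/4)·0 = 0 each.
If it is in envelope 2 (prior 1/4): envelope 3 is the lowest-numbered option available, probability 1; weight (1/4)·1 = 1/4.
If it is in envelope 3 (prior 1/4): the presenter opened envelope 3, so this case is ruled out; weight (1/4)·0 = 0.
The weights sum to 1/4.
So P(the cheque in envelope 2 | the presenter opened envelope 3) = (1/4) / (1/4) = 1.

1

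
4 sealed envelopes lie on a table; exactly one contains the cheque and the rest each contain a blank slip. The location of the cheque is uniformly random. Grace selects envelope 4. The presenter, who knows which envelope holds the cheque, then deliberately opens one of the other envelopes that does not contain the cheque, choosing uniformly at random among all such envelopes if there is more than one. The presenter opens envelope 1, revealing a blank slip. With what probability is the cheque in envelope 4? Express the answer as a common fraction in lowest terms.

Apply Bayes' rule, conditioning on where the cheque actually is.
If it is in envelope 1 (prior 1/4): the presenter opened envelope 1, so this case is ruled out; weight (1/4)·0 = 0.
If it is in either of envelopes 2 and 3 (prior 1/4 each): the presenter has 2 equally likely choices, so probability 1/2; weight (1/4)·(1/2) = 1/8 each.
If it is in envelope 4 (prior 1/4): the presenter has 3 equally likely choices, so probability 1/3; weight (1/4)·(1/3) = 1/12.
The weights sum to 1/3.
So P(the cheque in envelope 4 | the presenter opened envelope 1) = (1/12) / (1/3) = 1/4.

1/4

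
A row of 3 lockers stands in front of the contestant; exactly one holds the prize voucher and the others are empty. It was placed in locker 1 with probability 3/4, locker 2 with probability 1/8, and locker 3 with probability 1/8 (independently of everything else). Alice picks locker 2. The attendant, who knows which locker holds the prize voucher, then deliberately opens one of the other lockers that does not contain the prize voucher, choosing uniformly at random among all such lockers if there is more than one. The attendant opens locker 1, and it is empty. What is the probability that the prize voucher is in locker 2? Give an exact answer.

Apply Bayes' rule, conditioning on where the prize voucher actually is.
If it is in locker 1 (prior 3/4): the attendant opened locker 1, so this case is ruled out; weight (3/4)·0 = 0.
If it is in locker 2 (prior 1/8): the attendant has 2 equally likely choices, so probability 1/2; weight (1/8)·(1/2) = 1/16.
If it is in locker 3 (prior 1/8): the attendant has no choice, probability 1; weight (1/8)·1 = 1/8.
The weights sum to 3/16.
So P(the prize voucher in locker 2 | the attendant opened locker 1) = (1/16) / (3/16) = 1/3.

1/3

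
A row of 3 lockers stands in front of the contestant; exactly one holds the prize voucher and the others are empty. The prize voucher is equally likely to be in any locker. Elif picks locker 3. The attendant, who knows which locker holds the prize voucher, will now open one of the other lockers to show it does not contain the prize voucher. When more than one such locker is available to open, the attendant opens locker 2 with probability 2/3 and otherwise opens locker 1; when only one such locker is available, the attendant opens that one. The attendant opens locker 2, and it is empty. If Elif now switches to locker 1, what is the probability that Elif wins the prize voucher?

3/5

Condition on the true location of the prize voucher.
If it is in locker 1 (prior 1/3): only locker 2 is available, probability 1; weight (1/3)·1 = 1/3.
If it is in locker 2 (prior 1/3): the attendant opened locker 2, so this case is ruled out; weight (1/3)·0 = 0.
If it is in locker 3 (prior 1/3): locker 2 is available, opened with probability 2/3; weight (1/3)·(2/3) = 2/9.
The weights sum to 5/9.
So P(the prize voucher in locker 1 | the attendant opened locker 2) = (1/3) / (5/9) = 3/5.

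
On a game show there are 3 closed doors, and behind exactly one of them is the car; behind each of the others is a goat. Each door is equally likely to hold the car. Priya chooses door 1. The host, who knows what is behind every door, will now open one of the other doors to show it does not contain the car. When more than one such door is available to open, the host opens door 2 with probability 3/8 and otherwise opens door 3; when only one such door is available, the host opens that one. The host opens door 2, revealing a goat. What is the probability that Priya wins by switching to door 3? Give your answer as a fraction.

Apply Bayes' rule, conditioning on where the car actually is.
If it is behind door 1 (prior 1/3): door 2 is available, opened with probability 3/8; weight (1/3)·(3/8) = 1/8.
If it is behind door 2 (prior 1/3): the host opened door 2, so this case is ruled out; weight (1/3)·0 = 0.
If it is behind door 3 (prior 1/3): only door 2 is available, probability 1; weight (1/3)·1 = 1/3.
The weights sum to 11/24.
So P(the car behind door 3 | the host opened door 2) = (1/3) / (11/24) = 8/11.

8/11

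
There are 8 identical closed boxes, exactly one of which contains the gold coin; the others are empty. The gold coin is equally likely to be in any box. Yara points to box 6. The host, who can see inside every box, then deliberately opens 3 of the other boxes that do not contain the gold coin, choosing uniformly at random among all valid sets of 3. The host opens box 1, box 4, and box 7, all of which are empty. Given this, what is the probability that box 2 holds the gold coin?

7/32

Apply Bayes' rule, conditioning on where the gold coin actually is.
If it is in any of boxes 1, 4, and 7 (prior 1/8 each): that box was opened and seen not to hold the prize — ruled out; weight (1/8)·0 = 0 each.
If it is in any of boxes 2, 3, 5, and 8 (prior 1/8 each): the host has 20 equally likely choices, so probability 1/20; weight (1/8)·(1/20) = 1/160 each.
If it is in box 6 (prior 1/8): the host has 35 equally likely choices, so probability 1/35; weight (1/8)·(1/35) = 1/280.
The weights sum to 1/35.
So P(the gold coin in box 2 | the host opened box 1, box 4, and box 7) = (1/160) / (1/35) = 7/32.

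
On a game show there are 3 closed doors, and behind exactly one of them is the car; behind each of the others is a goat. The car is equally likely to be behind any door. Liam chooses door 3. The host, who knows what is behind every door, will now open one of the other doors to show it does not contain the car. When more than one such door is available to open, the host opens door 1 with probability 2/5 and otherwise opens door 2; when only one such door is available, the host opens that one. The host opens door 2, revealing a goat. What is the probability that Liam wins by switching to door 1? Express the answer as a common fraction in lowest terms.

Condition on the true location of the car.
If it is behind door 1 (prior 1/3): only door 2 is available, probability 1; weight (1/3)·1 = 1/3.
If it is behind door 2 (prior 1/3): the host opened door 2, so this case is ruled out; weight (1/3)·0 = 0.
If it is behind door 3 (prior 1/3): door 1 is available but not opened, probability 3/5; weight (1/3)·(3/5) = 1/5.
The weights sum to 8/15.
So P(the car behind door 1 | the host opened door 2) = (1/3) / (8/15) = 5/8.

5/8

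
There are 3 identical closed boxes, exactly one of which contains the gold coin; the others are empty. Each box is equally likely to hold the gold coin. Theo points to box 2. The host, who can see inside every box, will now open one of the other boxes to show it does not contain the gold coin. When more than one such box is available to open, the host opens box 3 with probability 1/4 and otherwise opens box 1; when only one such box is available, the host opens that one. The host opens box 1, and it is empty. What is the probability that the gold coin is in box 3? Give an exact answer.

Apply Bayes' rule, conditioning on where the gold coin actually is.
If it is in box 1 (prior 1/3): the host opened box 1, so this case is ruled out; weight (1/3)·0 = 0.
If it is in box 2 (prior 1/3): box 3 is available but not opened, probability 3/4; weight (1/3)·(3/4) = 1/4.
If it is in box 3 (prior 1/3): only box 1 is available, probability 1; weight (1/3)·1 = 1/3.
The weights sum to 7/12.
So P(the gold coin in box 3 | the host opened box 1) = (1/3) / (7/12) = 4/7.

4/7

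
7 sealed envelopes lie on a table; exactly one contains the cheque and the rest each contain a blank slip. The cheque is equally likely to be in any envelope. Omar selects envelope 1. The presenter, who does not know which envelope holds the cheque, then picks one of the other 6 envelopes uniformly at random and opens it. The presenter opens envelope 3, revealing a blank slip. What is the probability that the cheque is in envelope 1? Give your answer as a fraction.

1/6

Because the presenter chose which envelope to open without knowing where the cheque is, the choice is independent of the prize location. Learning that envelope 3 does not hold the cheque simply rules out that one location and leaves the remaining 6 envelopes still equally likely by symmetry.
So P(the cheque in envelope 1) = 1/6.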